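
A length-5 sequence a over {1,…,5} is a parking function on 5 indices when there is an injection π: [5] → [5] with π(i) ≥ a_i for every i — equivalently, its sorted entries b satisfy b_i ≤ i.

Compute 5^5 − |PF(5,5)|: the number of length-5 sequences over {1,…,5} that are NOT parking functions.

1829

|PF| = (6−5)·6^(5−1) = 1×1296 = 1296 [KW]
Check (4,3,4,2,2) → sorted (2,2,3,4,4): b_1=2>1, not a PF.
5^5 − 1296 = 3125 − 1296 = 1829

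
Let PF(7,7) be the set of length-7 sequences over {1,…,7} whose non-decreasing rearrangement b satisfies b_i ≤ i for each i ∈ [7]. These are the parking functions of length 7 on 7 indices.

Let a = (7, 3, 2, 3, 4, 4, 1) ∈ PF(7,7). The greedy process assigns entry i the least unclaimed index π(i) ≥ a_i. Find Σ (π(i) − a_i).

4

Σπ = 7·8/2 = 28 (π permutes [7]); Σa = 7+3+2+3+4+4+1 = 24; disp = 28−24 = 4.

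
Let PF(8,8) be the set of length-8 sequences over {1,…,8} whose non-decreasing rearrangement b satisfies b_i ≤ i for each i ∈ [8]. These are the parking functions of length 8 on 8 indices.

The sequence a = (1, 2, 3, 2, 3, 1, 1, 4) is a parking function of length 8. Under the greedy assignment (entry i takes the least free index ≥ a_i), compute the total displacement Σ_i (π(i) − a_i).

Σπ(i) = 1+…+8 = 36; Σa = 1+2+3+2+3+1+1+4 = 17; disp = 36−17 = 19.

19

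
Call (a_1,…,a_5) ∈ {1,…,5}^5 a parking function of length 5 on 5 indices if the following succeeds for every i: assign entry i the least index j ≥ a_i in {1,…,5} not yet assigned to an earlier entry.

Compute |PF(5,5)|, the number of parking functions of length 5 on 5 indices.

#PF = 1·6^4 = 1·1296 = 1296 [KW]
One tuple (1,3,3,1,1) → sorted (1,1,1,3,3): b_i ≤ i ∀i, a PF.

1296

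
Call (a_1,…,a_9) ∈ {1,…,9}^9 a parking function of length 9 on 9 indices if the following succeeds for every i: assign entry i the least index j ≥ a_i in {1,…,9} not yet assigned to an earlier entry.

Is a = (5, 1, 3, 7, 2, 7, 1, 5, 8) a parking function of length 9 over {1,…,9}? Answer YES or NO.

YES

Sorted: b = (1, 1, 2, 3, 5, 5, 7, 7, 8).
  b_1=1 ≤ 1
  b_2=1 ≤ 2
  b_3=2 ≤ 3
  b_4=3 ≤ 4
  b_5=5 ≤ 5
  b_6=5 ≤ 6
  b_7=7 ≤ 7
  b_8=7 ≤ 8
  b_9=8 ≤ 9
All bounds hold ⇒ YES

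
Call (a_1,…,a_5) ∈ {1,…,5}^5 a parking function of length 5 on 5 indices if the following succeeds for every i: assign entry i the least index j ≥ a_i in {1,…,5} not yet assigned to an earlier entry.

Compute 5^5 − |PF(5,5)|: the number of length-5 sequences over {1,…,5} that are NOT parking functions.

1829

Count = (5−5+1)·(5+1)^(5−1) = 1·1296 = 1296 [KW]
E.g. (4,5,4,4,4) → sorted (4,4,4,4,5): b_1=4>1, not a PF.
So 3125 − 1296 = 1829 fail.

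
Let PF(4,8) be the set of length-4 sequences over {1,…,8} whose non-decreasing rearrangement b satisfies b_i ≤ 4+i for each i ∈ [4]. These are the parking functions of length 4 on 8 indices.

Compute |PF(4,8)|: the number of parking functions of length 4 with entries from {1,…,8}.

Count = (8−4+1)·(8+1)^(4−1) = 5×729 = 3645 [KW]
Check (5,5,4,8) → sorted (4,5,5,8): b_i ≤ 4+i ∀i, a PF.

3645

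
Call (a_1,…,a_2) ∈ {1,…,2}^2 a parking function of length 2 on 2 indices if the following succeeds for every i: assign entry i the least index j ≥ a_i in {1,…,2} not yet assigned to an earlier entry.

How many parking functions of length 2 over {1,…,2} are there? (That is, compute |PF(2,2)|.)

Count = (3−2)·3^(2−1) = 1 · 3 = 3 [KW]
One tuple (1,2) → sorted (1,2): b_i ≤ i ∀i, a PF.

3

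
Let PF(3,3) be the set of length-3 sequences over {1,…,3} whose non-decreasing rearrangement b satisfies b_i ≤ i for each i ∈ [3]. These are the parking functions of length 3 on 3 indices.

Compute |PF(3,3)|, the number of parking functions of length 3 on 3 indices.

16

|PF| = (3+1−3)·(3+1)^{3−1} = 1 · 16 = 16 (Pollak)
One tuple (1,3,2) → sorted (1,2,3): b_i ≤ i ∀i, a PF.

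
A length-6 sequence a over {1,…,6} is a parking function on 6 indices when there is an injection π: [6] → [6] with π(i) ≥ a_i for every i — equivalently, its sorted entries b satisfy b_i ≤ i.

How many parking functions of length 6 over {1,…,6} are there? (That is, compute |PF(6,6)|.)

16807

|PF| = (6+1−6)·(6+1)^{6−1} = 1 · 16807 = 16807
Check (2,1,3,5,3,5) → sorted (1,2,3,3,5,5): b_i ≤ i ∀i, a PF.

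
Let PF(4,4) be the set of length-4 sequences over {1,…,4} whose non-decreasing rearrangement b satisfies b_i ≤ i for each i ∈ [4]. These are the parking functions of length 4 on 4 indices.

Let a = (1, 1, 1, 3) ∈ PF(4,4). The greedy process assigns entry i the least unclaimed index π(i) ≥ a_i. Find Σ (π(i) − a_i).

Σπ = 4·5/2 = 10 (π permutes [4]); Σa = 1+1+1+3 = 6; disp = 10−6 = 4.

4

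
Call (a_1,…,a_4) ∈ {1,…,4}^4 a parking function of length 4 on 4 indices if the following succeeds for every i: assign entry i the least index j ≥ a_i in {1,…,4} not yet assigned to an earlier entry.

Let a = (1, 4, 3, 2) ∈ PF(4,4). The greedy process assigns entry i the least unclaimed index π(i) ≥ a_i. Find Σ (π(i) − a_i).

0

Σπ(i) = 1+…+4 = 10; Σa = 1+4+3+2 = 10; disp = 10−10 = 0.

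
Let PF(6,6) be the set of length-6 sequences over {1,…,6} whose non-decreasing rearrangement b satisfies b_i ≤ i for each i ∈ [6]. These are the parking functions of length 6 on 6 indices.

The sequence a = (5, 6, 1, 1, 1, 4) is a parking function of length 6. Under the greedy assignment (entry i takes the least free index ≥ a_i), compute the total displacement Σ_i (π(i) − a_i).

Σπ = 6·7/2 = 21 (π permutes [6]); Σa = 5+6+1+1+1+4 = 18; disp = 21−18 = 3.

3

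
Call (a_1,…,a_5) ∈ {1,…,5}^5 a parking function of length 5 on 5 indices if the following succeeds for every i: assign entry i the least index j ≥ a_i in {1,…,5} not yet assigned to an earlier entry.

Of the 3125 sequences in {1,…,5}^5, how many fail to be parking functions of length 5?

#PF = (5+1−5)·(5+1)^{5−1} = 1×1296 = 1296 (Pollak)
Example (4,4,4,5,2) → sorted (2,4,4,4,5): b_1=2>1, not a PF.
5^5 − 1296 = 3125 − 1296 = 1829

1829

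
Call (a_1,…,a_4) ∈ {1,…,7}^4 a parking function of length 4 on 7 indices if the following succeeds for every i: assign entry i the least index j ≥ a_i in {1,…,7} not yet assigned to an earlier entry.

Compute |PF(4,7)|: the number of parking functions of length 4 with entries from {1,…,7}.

2048

|PF(4,7)| = (7+1−4)·(7+1)^{4−1} = 4 · 512 = 2048 (Konheim–Weiss)
Example (3,6,7,2) → sorted (2,3,6,7): b_i ≤ 3+i ∀i, a PF.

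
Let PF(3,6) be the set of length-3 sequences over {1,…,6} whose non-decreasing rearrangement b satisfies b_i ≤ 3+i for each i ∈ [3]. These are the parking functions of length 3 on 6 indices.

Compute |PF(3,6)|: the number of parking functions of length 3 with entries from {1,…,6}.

|PF(3,6)| = (6−3+1)·(6+1)^(3−1) = 4·49 = 196 (Pollak)
E.g. (4,6,4) → sorted (4,4,6): b_i ≤ 3+i ∀i, a PF.

196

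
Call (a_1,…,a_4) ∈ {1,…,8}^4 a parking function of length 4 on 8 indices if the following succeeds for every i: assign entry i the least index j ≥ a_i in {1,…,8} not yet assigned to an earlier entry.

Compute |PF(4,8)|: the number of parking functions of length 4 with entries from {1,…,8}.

3645

#PF = (9−4)·9^(4−1) = 5×729 = 3645 (Pollak)
Check (6,5,5,1) → sorted (1,5,5,6): b_i ≤ 4+i ∀i, a PF.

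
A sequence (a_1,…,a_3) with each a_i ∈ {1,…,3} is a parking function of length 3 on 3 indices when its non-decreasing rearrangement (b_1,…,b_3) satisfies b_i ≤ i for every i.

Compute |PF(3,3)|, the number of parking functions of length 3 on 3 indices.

#PF = (4−3)·4^(3−1) = 1×16 = 16 (Pollak)
Check (1,1,1) → sorted (1,1,1): b_i ≤ i ∀i, a PF.

16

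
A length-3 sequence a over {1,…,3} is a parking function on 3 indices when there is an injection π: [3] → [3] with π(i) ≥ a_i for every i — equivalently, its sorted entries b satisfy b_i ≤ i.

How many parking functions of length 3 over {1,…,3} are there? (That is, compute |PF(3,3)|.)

16

#PF = (3+1−3)·(3+1)^{3−1} = 1×16 = 16 (Konheim–Weiss)
Check (1,3,2) → sorted (1,2,3): b_i ≤ i ∀i, a PF.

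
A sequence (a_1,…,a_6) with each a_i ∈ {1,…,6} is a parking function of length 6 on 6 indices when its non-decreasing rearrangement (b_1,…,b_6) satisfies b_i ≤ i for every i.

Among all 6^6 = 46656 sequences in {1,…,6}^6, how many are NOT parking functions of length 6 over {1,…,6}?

#PF = (6−6+1)·(6+1)^(6−1) = 1·16807 = 16807 (Konheim–Weiss)
E.g. (1,3,4,3,5,4) → sorted (1,3,3,4,4,5): b_2=3>2, not a PF.
Total 46656; non-PF = 46656−16807 = 29849

29849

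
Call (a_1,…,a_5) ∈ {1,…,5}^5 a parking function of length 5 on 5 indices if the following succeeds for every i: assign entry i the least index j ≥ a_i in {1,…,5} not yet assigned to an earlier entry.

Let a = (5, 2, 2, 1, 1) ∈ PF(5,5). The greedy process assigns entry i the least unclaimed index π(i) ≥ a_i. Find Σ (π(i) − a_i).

Σπ = 5·6/2 = 15 (π permutes [5]); Σa = 5+2+2+1+1 = 11; disp = 15−11 = 4.

4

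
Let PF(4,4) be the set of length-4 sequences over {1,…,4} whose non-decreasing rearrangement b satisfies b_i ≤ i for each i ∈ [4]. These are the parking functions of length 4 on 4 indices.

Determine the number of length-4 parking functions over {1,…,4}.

125

#PF = (4−4+1)·(4+1)^(4−1) = 1×125 = 125 [KW]
Check (1,1,3,4) → sorted (1,1,3,4): b_i ≤ i ∀i, a PF.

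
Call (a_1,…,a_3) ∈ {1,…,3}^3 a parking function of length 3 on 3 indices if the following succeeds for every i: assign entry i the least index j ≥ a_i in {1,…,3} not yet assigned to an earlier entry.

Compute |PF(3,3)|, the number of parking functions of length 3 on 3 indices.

#PF = (3−3+1)·(3+1)^(3−1) = 1 · 16 = 16
E.g. (1,3,2) → sorted (1,2,3): b_i ≤ i ∀i, a PF.

16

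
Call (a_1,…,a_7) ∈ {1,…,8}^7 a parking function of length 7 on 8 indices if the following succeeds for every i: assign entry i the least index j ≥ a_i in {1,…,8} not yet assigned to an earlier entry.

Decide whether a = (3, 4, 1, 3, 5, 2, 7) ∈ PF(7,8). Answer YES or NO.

YES

Sorted: b = (1, 2, 3, 3, 4, 5, 7).
  b_1=1 ≤ 2
  b_2=2 ≤ 3
  b_3=3 ≤ 4
  b_4=3 ≤ 5
  b_5=4 ≤ 6
  b_6=5 ≤ 7
  b_7=7 ≤ 8
All bounds hold ⇒ YES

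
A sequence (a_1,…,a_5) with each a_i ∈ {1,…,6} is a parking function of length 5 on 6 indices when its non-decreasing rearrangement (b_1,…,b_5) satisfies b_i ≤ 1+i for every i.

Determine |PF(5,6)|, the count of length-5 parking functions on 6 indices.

#PF = (7−5)·7^(5−1) = 2×2401 = 4802 [KW]
Example (3,6,2,1,3) → sorted (1,2,3,3,6): b_i ≤ 1+i ∀i, a PF.

4802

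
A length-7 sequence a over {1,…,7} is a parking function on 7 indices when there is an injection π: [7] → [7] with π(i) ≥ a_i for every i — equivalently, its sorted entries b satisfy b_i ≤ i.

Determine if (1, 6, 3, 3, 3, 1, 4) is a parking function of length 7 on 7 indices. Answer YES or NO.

Rearranged: b = (1, 1, 3, 3, 3, 4, 6).
  b_1=1 ≤ 1
  b_2=1 ≤ 2
  b_3=3 ≤ 3
  b_4=3 ≤ 4
  b_5=3 ≤ 5
  b_6=4 ≤ 6
  b_7=6 ≤ 7
All bounds hold ⇒ YES

YES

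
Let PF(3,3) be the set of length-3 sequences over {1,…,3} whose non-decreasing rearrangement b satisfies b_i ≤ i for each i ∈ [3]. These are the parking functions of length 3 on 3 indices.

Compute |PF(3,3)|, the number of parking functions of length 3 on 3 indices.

16

#PF = (3+1−3)·(3+1)^{3−1} = 1 · 16 = 16 (Pollak)
Example (2,1,3) → sorted (1,2,3): b_i ≤ i ∀i, a PF.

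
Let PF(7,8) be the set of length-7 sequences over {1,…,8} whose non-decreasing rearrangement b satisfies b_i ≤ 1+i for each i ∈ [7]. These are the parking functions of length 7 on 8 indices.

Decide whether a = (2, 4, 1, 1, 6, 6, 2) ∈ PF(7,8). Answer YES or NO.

YES

Rearranged: b = (1, 1, 2, 2, 4, 6, 6).
  b_1=1 ≤ 2
  b_2=1 ≤ 3
  b_3=2 ≤ 4
  b_4=2 ≤ 5
  b_5=4 ≤ 6
  b_6=6 ≤ 7
  b_7=6 ≤ 8
All bounds hold ⇒ YES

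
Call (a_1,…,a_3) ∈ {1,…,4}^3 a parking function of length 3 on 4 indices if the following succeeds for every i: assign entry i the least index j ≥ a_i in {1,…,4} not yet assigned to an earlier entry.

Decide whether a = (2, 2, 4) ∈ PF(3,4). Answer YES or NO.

YES

Rearranged: b = (2, 2, 4).
  b_1=2 ≤ 2
  b_2=2 ≤ 3
  b_3=4 ≤ 4
All bounds hold ⇒ YES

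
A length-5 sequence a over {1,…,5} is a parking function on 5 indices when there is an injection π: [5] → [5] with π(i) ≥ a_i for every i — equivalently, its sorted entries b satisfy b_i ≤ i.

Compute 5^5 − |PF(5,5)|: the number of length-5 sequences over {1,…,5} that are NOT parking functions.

|PF| = (5−5+1)·(5+1)^(5−1) = 1×1296 = 1296 [KW]
E.g. (4,4,3,5,1) → sorted (1,3,4,4,5): b_2=3>2, not a PF.
5^5 − 1296 = 3125 − 1296 = 1829

1829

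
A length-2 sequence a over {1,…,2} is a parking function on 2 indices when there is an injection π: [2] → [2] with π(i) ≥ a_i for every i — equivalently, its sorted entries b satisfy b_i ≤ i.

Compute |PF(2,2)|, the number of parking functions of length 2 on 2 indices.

3

Count = 1·3^1 = 1×3 = 3 (Konheim–Weiss)
Check (1,1) → sorted (1,1): b_i ≤ i ∀i, a PF.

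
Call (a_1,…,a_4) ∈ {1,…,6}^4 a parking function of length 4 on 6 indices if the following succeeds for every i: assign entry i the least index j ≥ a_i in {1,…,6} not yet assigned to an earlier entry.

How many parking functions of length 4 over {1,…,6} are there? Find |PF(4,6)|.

|PF| = (7−4)·7^(4−1) = 3·343 = 1029 (Konheim–Weiss)
One tuple (2,1,2,4) → sorted (1,2,2,4): b_i ≤ 2+i ∀i, a PF.

1029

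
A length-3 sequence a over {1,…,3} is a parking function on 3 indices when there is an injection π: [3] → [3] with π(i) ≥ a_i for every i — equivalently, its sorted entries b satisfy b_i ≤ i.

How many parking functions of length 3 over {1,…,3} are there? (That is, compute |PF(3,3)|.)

16

|PF| = 1·4^2 = 1·16 = 16 (Konheim–Weiss)
E.g. (3,1,2) → sorted (1,2,3): b_i ≤ i ∀i, a PF.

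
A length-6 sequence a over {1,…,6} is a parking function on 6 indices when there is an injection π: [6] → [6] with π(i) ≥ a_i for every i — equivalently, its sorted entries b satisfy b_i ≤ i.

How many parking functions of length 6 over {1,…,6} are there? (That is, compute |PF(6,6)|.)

|PF| = (7−6)·7^(6−1) = 1·16807 = 16807 (Konheim–Weiss)
Example (1,4,3,6,4,1) → sorted (1,1,3,4,4,6): b_i ≤ i ∀i, a PF.

16807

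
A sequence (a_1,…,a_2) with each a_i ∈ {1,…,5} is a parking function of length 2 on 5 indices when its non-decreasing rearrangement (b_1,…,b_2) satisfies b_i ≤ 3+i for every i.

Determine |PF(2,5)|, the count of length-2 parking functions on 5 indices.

|PF| = (5+1−2)·(5+1)^{2−1} = 4×6 = 24 (Konheim–Weiss)
Example (4,3) → sorted (3,4): b_i ≤ 3+i ∀i, a PF.

24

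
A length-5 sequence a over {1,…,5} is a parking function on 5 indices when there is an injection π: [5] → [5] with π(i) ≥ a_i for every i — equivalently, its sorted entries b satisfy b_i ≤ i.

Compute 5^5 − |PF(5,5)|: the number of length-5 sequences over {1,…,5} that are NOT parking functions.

Count = (5+1−5)·(5+1)^{5−1} = 1 · 1296 = 1296 (Pollak)
One tuple (5,2,5,1,5) → sorted (1,2,5,5,5): b_3=5>3, not a PF.
So 3125 − 1296 = 1829 fail.

1829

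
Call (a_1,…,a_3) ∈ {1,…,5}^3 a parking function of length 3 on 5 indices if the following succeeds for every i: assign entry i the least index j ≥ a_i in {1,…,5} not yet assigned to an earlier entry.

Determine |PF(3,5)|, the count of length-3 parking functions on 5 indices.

108

|PF| = (6−3)·6^(3−1) = 3·36 = 108 (Konheim–Weiss)
Check (4,2,2) → sorted (2,2,4): b_i ≤ 2+i ∀i, a PF.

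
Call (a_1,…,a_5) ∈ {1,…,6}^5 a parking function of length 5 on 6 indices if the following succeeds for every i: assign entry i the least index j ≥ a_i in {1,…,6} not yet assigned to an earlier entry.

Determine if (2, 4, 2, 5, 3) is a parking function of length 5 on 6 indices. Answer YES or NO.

Rearranged: b = (2, 2, 3, 4, 5).
  b_1=2 ≤ 2
  b_2=2 ≤ 3
  b_3=3 ≤ 4
  b_4=4 ≤ 5
  b_5=5 ≤ 6
All bounds hold ⇒ YES

YES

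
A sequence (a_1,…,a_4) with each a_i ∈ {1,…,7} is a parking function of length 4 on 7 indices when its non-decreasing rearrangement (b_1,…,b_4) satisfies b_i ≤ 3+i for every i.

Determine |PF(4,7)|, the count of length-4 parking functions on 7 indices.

|PF(4,7)| = (7+1−4)·(7+1)^{4−1} = 4·512 = 2048
E.g. (4,7,3,2) → sorted (2,3,4,7): b_i ≤ 3+i ∀i, a PF.

2048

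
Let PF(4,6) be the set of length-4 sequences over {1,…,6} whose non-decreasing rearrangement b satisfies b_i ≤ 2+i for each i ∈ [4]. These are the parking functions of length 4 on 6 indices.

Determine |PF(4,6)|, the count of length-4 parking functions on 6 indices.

1029

|PF| = (7−4)·7^(4−1) = 3·343 = 1029 (Konheim–Weiss)
Check (6,1,5,2) → sorted (1,2,5,6): b_i ≤ 2+i ∀i, a PF.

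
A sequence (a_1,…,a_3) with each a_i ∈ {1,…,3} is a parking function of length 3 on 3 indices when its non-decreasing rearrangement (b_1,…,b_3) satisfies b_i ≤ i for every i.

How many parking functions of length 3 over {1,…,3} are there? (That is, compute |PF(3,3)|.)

|PF| = (4−3)·4^(3−1) = 1×16 = 16 (Pollak)
E.g. (1,2,1) → sorted (1,1,2): b_i ≤ i ∀i, a PF.

16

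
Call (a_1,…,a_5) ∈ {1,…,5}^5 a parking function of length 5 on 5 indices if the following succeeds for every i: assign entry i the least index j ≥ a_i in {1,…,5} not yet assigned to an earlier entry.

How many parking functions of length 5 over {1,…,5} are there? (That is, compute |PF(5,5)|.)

1296

#PF = (5+1−5)·(5+1)^{5−1} = 1×1296 = 1296 [KW]
E.g. (3,1,4,1,3) → sorted (1,1,3,3,4): b_i ≤ i ∀i, a PF.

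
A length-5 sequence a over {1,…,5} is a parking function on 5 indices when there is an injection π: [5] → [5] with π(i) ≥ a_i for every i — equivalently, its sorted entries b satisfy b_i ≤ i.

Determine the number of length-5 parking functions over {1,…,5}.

1296

Count = (5−5+1)·(5+1)^(5−1) = 1 · 1296 = 1296 (Pollak)
Example (5,1,3,3,1) → sorted (1,1,3,3,5): b_i ≤ i ∀i, a PF.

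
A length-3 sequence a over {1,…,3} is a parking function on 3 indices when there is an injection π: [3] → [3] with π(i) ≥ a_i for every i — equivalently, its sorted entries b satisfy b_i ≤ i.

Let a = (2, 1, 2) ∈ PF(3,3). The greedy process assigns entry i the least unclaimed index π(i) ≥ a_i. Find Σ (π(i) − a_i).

1

Σπ = 6 ({1..3} each once); Σa = 2+1+2 = 5; disp = 6−5 = 1.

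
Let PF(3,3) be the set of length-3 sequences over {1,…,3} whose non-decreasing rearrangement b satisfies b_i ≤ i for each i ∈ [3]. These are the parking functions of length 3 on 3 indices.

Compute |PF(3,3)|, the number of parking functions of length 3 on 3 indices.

16

Count = (3−3+1)·(3+1)^(3−1) = 1 · 16 = 16
Check (2,2,1) → sorted (1,2,2): b_i ≤ i ∀i, a PF.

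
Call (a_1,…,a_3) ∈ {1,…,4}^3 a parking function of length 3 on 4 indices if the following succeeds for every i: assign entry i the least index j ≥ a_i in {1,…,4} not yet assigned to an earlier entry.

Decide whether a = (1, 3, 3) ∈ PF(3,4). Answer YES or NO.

YES

Sorted: b = (1, 3, 3).
  b_1=1 ≤ 2
  b_2=3 ≤ 3
  b_3=3 ≤ 4
All bounds hold ⇒ YES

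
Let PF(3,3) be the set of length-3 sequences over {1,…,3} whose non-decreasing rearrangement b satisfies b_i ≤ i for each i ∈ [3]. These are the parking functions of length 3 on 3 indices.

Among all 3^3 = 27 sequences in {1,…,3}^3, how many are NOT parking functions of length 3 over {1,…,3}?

11

Count = (3−3+1)·(3+1)^(3−1) = 1×16 = 16 [KW]
E.g. (3,3,3) → sorted (3,3,3): b_1=3>1, not a PF.
Total 27; non-PF = 27−16 = 11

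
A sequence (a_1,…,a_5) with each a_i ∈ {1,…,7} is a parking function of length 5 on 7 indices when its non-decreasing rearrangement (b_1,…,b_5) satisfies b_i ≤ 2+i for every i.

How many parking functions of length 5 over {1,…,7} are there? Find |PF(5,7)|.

Count = 3·8^4 = 3·4096 = 12288 [KW]
Check (4,1,1,4,6) → sorted (1,1,4,4,6): b_i ≤ 2+i ∀i, a PF.

12288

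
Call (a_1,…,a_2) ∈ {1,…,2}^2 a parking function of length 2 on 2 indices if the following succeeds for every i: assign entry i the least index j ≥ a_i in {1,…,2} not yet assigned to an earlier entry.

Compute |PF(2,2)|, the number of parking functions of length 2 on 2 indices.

3

|PF(2,2)| = (3−2)·3^(2−1) = 1·3 = 3
One tuple (2,1) → sorted (1,2): b_i ≤ i ∀i, a PF.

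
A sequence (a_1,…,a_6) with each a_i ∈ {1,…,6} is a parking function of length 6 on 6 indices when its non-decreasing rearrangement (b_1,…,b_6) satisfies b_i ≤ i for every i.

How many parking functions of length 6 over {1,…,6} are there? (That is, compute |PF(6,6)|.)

16807

|PF| = (6−6+1)·(6+1)^(6−1) = 1·16807 = 16807 (Pollak)
Check (1,3,6,4,1,3) → sorted (1,1,3,3,4,6): b_i ≤ i ∀i, a PF.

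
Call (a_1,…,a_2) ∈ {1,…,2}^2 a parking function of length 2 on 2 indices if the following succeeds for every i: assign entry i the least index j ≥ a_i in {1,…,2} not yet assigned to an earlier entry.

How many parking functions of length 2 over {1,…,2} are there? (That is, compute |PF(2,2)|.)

3

|PF| = (2−2+1)·(2+1)^(2−1) = 1 · 3 = 3
Example (1,1) → sorted (1,1): b_i ≤ i ∀i, a PF.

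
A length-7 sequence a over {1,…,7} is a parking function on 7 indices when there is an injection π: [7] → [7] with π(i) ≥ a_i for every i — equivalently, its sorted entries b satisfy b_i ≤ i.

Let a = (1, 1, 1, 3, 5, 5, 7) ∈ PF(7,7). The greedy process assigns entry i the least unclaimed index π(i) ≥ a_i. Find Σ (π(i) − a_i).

5

Σπ(i) = 1+…+7 = 28; Σa = 1+1+1+3+5+5+7 = 23; disp = 28−23 = 5.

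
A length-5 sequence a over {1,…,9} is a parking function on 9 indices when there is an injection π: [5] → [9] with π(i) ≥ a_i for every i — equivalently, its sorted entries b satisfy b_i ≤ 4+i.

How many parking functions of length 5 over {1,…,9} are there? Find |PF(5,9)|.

|PF(5,9)| = (9+1−5)·(9+1)^{5−1} = 5 · 10000 = 50000
Check (5,1,8,6,6) → sorted (1,5,6,6,8): b_i ≤ 4+i ∀i, a PF.

50000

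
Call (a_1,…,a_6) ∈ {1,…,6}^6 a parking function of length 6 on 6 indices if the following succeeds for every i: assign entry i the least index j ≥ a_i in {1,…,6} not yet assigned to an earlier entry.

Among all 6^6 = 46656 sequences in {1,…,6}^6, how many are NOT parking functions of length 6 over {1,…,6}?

29849

Count = (6−6+1)·(6+1)^(6−1) = 1 · 16807 = 16807 [KW]
E.g. (5,5,3,4,2,3) → sorted (2,3,3,4,5,5): b_1=2>1, not a PF.
Total 46656; non-PF = 46656−16807 = 29849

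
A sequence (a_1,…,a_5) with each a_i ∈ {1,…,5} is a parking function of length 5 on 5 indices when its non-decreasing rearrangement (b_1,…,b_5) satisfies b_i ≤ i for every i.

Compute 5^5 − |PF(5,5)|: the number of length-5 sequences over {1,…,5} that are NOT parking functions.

|PF| = (5+1−5)·(5+1)^{5−1} = 1 · 1296 = 1296 [KW]
Example (5,5,5,1,5) → sorted (1,5,5,5,5): b_2=5>2, not a PF.
So 3125 − 1296 = 1829 fail.

1829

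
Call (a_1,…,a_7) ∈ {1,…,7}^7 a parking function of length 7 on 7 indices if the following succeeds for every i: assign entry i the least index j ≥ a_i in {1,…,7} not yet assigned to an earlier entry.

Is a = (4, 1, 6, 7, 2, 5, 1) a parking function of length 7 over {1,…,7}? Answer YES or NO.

Order a: b = (1, 1, 2, 4, 5, 6, 7).
  b_1=1 ≤ 1
  b_2=1 ≤ 2
  b_3=2 ≤ 3
  b_4=4 ≤ 4
  b_5=5 ≤ 5
  b_6=6 ≤ 6
  b_7=7 ≤ 7
All bounds hold ⇒ YES

YES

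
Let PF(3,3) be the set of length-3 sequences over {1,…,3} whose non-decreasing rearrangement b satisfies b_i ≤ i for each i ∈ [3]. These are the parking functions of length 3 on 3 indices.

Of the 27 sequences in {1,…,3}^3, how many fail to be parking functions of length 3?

11

|PF(3,3)| = (3+1−3)·(3+1)^{3−1} = 1 · 16 = 16 (Pollak)
Example (3,2,3) → sorted (2,3,3): b_1=2>1, not a PF.
3^3 − 16 = 27 − 16 = 11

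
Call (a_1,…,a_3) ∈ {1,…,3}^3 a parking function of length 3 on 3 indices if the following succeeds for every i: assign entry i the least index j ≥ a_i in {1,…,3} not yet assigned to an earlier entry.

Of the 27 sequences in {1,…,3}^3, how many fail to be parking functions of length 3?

11

|PF(3,3)| = 1·4^2 = 1·16 = 16
E.g. (3,3,2) → sorted (2,3,3): b_1=2>1, not a PF.
Total 27; non-PF = 27−16 = 11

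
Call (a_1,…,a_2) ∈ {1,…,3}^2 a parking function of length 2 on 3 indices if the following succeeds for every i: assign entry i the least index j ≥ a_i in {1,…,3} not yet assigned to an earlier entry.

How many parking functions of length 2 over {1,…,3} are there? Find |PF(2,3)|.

8

|PF| = 2·4^1 = 2 · 4 = 8
Example (3,1) → sorted (1,3): b_i ≤ 1+i ∀i, a PF.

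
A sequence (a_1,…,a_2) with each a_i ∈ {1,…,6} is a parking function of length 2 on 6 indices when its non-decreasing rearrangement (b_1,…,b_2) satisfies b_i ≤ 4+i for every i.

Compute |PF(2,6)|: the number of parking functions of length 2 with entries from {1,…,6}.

35

|PF(2,6)| = (6+1−2)·(6+1)^{2−1} = 5×7 = 35 (Konheim–Weiss)
Example (3,6) → sorted (3,6): b_i ≤ 4+i ∀i, a PF.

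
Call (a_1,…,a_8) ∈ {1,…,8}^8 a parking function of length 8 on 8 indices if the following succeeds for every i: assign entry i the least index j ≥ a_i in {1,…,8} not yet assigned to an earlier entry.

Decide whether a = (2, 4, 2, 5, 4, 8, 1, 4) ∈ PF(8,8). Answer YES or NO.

YES

Rearranged: b = (1, 2, 2, 4, 4, 4, 5, 8).
  b_1=1 ≤ 1
  b_2=2 ≤ 2
  b_3=2 ≤ 3
  b_4=4 ≤ 4
  b_5=4 ≤ 5
  b_6=4 ≤ 6
  b_7=5 ≤ 7
  b_8=8 ≤ 8
All bounds hold ⇒ YES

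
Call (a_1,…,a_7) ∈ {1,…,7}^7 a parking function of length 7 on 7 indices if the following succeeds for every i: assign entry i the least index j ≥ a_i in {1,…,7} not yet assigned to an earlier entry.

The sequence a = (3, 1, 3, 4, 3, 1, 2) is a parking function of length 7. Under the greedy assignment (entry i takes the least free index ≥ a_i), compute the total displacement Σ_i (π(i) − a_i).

Σπ = 7·8/2 = 28 (π permutes [7]); Σa = 3+1+3+4+3+1+2 = 17; disp = 28−17 = 11.

11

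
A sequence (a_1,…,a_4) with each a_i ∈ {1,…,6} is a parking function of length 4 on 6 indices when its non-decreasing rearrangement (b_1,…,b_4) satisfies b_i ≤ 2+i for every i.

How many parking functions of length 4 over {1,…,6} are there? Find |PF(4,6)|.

1029

Count = (6−4+1)·(6+1)^(4−1) = 3×343 = 1029 (Pollak)
Example (3,2,2,3) → sorted (2,2,3,3): b_i ≤ 2+i ∀i, a PF.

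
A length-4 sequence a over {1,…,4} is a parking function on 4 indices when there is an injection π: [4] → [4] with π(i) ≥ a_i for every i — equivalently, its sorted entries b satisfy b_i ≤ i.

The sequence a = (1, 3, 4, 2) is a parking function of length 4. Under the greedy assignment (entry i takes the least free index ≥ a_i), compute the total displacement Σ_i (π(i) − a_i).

Σπ = 10 ({1..4} each once); Σa = 1+3+4+2 = 10; disp = 10−10 = 0.

0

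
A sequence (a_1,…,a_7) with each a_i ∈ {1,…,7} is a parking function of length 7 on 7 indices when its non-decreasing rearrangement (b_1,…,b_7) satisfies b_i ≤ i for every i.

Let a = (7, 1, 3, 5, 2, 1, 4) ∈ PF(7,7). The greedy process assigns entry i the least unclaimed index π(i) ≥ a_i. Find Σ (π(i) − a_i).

5

Σπ = 28 ({1..7} each once); Σa = 7+1+3+5+2+1+4 = 23; disp = 28−23 = 5.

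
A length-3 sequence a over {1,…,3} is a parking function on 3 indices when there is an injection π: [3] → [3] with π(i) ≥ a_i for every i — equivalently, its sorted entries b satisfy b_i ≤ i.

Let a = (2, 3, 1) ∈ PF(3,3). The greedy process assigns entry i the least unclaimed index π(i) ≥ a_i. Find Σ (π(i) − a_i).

0

Σπ(i) = 1+…+3 = 6; Σa = 2+3+1 = 6; disp = 6−6 = 0.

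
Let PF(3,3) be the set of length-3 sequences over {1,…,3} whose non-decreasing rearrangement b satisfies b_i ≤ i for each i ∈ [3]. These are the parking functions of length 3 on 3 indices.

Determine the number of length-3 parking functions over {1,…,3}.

16

|PF(3,3)| = (4−3)·4^(3−1) = 1×16 = 16 (Pollak)
Check (3,2,1) → sorted (1,2,3): b_i ≤ i ∀i, a PF.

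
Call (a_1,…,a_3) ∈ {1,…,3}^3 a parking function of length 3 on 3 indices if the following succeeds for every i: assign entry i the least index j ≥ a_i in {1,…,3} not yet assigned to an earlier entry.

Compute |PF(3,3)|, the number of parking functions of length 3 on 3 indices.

|PF(3,3)| = (3+1−3)·(3+1)^{3−1} = 1 · 16 = 16 (Pollak)
One tuple (1,3,2) → sorted (1,2,3): b_i ≤ i ∀i, a PF.

16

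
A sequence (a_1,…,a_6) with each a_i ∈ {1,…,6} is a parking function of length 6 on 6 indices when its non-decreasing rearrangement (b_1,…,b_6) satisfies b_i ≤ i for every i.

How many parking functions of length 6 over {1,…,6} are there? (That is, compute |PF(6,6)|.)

16807

Count = (6−6+1)·(6+1)^(6−1) = 1·16807 = 16807 (Pollak)
One tuple (4,3,1,2,5,1) → sorted (1,1,2,3,4,5): b_i ≤ i ∀i, a PF.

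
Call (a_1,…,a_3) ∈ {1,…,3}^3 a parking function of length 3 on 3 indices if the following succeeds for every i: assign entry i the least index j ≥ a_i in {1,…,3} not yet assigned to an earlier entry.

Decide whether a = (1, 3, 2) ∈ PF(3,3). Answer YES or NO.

Sorted: b = (1, 2, 3).
  b_1=1 ≤ 1
  b_2=2 ≤ 2
  b_3=3 ≤ 3
All bounds hold ⇒ YES

YES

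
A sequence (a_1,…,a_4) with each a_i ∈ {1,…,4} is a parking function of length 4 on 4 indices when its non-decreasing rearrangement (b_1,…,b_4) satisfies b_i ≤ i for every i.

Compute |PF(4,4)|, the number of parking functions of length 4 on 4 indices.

125

|PF| = (4+1−4)·(4+1)^{4−1} = 1 · 125 = 125 [KW]
E.g. (2,3,1,1) → sorted (1,1,2,3): b_i ≤ i ∀i, a PF.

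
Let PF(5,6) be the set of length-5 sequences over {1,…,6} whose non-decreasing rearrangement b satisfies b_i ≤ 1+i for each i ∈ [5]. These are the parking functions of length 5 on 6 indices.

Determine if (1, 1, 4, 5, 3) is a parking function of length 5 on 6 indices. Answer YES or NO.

YES

Sorted: b = (1, 1, 3, 4, 5).
  b_1=1 ≤ 2
  b_2=1 ≤ 3
  b_3=3 ≤ 4
  b_4=4 ≤ 5
  b_5=5 ≤ 6
All bounds hold ⇒ YES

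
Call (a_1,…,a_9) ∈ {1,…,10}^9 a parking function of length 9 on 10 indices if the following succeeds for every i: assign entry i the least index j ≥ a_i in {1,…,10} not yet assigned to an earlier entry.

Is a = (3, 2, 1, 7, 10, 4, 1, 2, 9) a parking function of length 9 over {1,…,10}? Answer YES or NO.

Order a: b = (1, 1, 2, 2, 3, 4, 7, 9, 10).
  b_1=1 ≤ 2
  b_2=1 ≤ 3
  b_3=2 ≤ 4
  b_4=2 ≤ 5
  b_5=3 ≤ 6
  b_6=4 ≤ 7
  b_7=7 ≤ 8
  b_8=9 ≤ 9
  b_9=10 ≤ 10
All bounds hold ⇒ YES

YES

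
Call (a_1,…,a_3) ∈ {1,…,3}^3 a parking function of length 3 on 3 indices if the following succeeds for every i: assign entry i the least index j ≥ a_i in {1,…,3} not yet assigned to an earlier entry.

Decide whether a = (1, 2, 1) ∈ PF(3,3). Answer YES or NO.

YES

Sorted: b = (1, 1, 2).
  b_1=1 ≤ 1
  b_2=1 ≤ 2
  b_3=2 ≤ 3
All bounds hold ⇒ YES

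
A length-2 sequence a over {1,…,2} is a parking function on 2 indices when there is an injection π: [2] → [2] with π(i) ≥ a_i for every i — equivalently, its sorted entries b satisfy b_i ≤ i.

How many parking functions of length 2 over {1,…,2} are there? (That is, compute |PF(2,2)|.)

|PF(2,2)| = 1·3^1 = 1 · 3 = 3 (Konheim–Weiss)
Check (1,2) → sorted (1,2): b_i ≤ i ∀i, a PF.

3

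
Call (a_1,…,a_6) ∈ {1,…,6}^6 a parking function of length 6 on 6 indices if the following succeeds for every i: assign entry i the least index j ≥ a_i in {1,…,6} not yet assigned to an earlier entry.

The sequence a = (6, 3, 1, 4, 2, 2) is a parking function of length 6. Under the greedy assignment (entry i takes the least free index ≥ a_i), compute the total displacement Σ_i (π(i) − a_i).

3

Σπ(i) = 1+…+6 = 21; Σa = 6+3+1+4+2+2 = 18; disp = 21−18 = 3.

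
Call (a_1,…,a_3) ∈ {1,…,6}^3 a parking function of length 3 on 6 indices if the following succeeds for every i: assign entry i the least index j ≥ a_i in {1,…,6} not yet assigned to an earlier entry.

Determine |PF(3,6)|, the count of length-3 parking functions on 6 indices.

196

Count = (7−3)·7^(3−1) = 4×49 = 196 (Pollak)
Example (3,6,3) → sorted (3,3,6): b_i ≤ 3+i ∀i, a PF.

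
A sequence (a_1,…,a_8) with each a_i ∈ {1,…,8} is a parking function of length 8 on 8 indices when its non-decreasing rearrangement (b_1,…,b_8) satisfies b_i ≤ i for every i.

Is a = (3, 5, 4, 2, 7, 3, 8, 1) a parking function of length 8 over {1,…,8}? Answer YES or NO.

YES

Rearranged: b = (1, 2, 3, 3, 4, 5, 7, 8).
  b_1=1 ≤ 1
  b_2=2 ≤ 2
  b_3=3 ≤ 3
  b_4=3 ≤ 4
  b_5=4 ≤ 5
  b_6=5 ≤ 6
  b_7=7 ≤ 7
  b_8=8 ≤ 8
All bounds hold ⇒ YES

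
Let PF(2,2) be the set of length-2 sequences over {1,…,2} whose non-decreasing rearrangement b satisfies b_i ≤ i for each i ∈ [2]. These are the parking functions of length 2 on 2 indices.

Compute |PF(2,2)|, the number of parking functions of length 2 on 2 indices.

3

Count = 1·3^1 = 1·3 = 3 (Konheim–Weiss)
Check (2,1) → sorted (1,2): b_i ≤ i ∀i, a PF.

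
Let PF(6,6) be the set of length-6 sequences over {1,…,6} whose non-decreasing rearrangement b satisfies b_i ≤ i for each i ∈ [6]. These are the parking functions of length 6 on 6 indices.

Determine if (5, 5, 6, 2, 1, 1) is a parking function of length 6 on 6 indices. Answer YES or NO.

Order a: b = (1, 1, 2, 5, 5, 6).
  b_1=1 ≤ 1
  b_2=1 ≤ 2
  b_3=2 ≤ 3
  b_4=5 > 4
  fails at i=4 ⇒ NO

NO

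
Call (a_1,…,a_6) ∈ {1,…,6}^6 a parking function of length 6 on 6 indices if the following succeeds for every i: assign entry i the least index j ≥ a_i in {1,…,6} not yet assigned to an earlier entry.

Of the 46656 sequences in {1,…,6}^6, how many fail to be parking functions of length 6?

29849

Count = (7−6)·7^(6−1) = 1·16807 = 16807 (Pollak)
One tuple (5,6,3,6,4,1) → sorted (1,3,4,5,6,6): b_2=3>2, not a PF.
Total 46656; non-PF = 46656−16807 = 29849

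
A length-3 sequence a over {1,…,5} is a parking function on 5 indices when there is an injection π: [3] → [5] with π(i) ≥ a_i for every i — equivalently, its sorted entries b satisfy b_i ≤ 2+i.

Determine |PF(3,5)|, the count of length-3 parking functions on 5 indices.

108

|PF| = (6−3)·6^(3−1) = 3·36 = 108 (Konheim–Weiss)
One tuple (1,3,1) → sorted (1,1,3): b_i ≤ 2+i ∀i, a PF.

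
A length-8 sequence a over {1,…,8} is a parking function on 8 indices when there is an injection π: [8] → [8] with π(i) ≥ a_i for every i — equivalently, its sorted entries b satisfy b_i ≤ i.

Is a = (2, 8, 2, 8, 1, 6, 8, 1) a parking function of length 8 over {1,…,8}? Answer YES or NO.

NO

Order a: b = (1, 1, 2, 2, 6, 8, 8, 8).
  b_1=1 ≤ 1
  b_2=1 ≤ 2
  b_3=2 ≤ 3
  b_4=2 ≤ 4
  b_5=6 > 5
  fails at i=5 ⇒ NO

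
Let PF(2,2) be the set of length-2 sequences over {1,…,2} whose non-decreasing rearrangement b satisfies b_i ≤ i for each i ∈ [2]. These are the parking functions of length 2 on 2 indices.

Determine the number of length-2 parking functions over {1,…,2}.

#PF = (2−2+1)·(2+1)^(2−1) = 1·3 = 3 (Konheim–Weiss)
Check (1,2) → sorted (1,2): b_i ≤ i ∀i, a PF.

3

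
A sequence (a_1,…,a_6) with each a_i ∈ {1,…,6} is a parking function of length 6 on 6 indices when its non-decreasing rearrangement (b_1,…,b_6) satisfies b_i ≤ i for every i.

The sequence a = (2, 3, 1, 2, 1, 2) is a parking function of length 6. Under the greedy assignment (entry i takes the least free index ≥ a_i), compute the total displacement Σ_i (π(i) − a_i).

10

Σπ = 21 ({1..6} each once); Σa = 2+3+1+2+1+2 = 11; disp = 21−11 = 10.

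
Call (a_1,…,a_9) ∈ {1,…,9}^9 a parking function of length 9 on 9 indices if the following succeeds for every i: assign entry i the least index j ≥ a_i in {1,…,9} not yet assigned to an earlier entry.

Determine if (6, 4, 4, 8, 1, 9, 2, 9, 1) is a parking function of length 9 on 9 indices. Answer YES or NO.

NO

Order a: b = (1, 1, 2, 4, 4, 6, 8, 9, 9).
  b_1=1 ≤ 1
  b_2=1 ≤ 2
  b_3=2 ≤ 3
  b_4=4 ≤ 4
  b_5=4 ≤ 5
  b_6=6 ≤ 6
  b_7=8 > 7
  fails at i=7 ⇒ NO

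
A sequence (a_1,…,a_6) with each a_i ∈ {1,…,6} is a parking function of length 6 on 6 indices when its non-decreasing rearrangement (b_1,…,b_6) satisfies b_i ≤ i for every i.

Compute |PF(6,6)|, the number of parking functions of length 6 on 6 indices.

16807

|PF(6,6)| = 1·7^5 = 1·16807 = 16807
Example (6,2,4,2,1,1) → sorted (1,1,2,2,4,6): b_i ≤ i ∀i, a PF.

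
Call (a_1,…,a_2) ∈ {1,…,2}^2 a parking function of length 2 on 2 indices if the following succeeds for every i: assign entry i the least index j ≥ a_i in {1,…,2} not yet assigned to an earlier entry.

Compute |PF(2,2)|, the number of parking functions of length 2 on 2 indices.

Count = (2+1−2)·(2+1)^{2−1} = 1 · 3 = 3
Check (1,2) → sorted (1,2): b_i ≤ i ∀i, a PF.

3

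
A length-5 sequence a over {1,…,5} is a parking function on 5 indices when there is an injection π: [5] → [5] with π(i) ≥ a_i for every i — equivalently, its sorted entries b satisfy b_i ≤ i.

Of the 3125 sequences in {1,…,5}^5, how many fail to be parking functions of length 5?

|PF| = (5−5+1)·(5+1)^(5−1) = 1 · 1296 = 1296 (Pollak)
One tuple (5,4,2,5,2) → sorted (2,2,4,5,5): b_1=2>1, not a PF.
Total 3125; non-PF = 3125−1296 = 1829

1829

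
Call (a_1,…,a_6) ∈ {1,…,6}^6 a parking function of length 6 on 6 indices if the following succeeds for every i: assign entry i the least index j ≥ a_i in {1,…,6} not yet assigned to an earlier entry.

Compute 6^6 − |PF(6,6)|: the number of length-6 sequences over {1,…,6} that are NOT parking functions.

|PF(6,6)| = 1·7^5 = 1·16807 = 16807 (Pollak)
Check (4,4,6,4,5,5) → sorted (4,4,4,5,5,6): b_1=4>1, not a PF.
So 46656 − 16807 = 29849 fail.

29849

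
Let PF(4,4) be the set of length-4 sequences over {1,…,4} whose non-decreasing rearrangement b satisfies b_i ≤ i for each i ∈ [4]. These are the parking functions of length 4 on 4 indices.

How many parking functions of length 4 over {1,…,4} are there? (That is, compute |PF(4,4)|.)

125

|PF| = (4−4+1)·(4+1)^(4−1) = 1×125 = 125 [KW]
E.g. (2,3,3,1) → sorted (1,2,3,3): b_i ≤ i ∀i, a PF.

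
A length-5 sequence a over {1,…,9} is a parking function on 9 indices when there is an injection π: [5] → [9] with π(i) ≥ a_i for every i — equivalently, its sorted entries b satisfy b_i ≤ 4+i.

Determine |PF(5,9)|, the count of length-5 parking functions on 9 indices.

50000

|PF| = (10−5)·10^(5−1) = 5×10000 = 50000 (Konheim–Weiss)
Example (2,1,7,7,5) → sorted (1,2,5,7,7): b_i ≤ 4+i ∀i, a PF.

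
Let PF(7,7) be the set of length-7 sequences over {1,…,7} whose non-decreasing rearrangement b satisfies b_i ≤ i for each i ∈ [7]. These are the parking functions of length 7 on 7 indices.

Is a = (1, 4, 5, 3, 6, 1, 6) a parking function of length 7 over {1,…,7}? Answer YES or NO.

Rearranged: b = (1, 1, 3, 4, 5, 6, 6).
  b_1=1 ≤ 1
  b_2=1 ≤ 2
  b_3=3 ≤ 3
  b_4=4 ≤ 4
  b_5=5 ≤ 5
  b_6=6 ≤ 6
  b_7=6 ≤ 7
All bounds hold ⇒ YES

YES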